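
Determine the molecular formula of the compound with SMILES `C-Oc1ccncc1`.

Heavy atoms from the SMILES: 6 C, 1 N, 1 O.
Implicit hydrogens by atom environment:
  4 × C (aromatic): 1 H each → 4
  1 × C: 3 H
  1 × C (aromatic): no H
  1 × N (aromatic): no H
  1 × O: no H
  Total hydrogens = 7.
Molecular formula: C6H7NO

C6H7NO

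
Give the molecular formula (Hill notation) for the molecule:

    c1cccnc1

Heavy atoms from the SMILES: 5 C, 1 N.
Implicit hydrogens by atom environment:
  5 × C (aromatic): 1 H each → 5
  1 × N (aromatic): no H
  Total hydrogens = 5.
Molecular formula: C5H5N

C5H5N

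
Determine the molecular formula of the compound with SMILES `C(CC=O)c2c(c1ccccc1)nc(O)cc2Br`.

C14H12BrNO2

Heavy atoms from the SMILES: 1 Br, 14 C, 1 N, 2 O.
Implicit hydrogens by atom environment:
  6 × C (aromatic): 1 H each → 6
  5 × C (aromatic): no H
  2 × C: 2 H each → 4
  1 × Br: no H
  1 × C: 1 H
  1 × N (aromatic): no H
  1 × O: 1 H
  1 × O: no H
  Total hydrogens = 12.
Molecular formula: C14H12BrNO2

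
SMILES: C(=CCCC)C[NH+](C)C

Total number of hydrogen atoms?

18

Hydrogens are implicit in SMILES; fill each atom to its normal valence:
  3 × C: 3 H each → 9
  3 × C: 2 H each → 6
  2 × C: 1 H each → 2
  1 × N (charge +1): 1 H
  Total hydrogens = 18.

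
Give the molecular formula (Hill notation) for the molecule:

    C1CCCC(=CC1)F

Heavy atoms from the SMILES: 7 C, 1 F.
Implicit hydrogens by atom environment:
  5 × C: 2 H each → 10
  1 × C: 1 H
  1 × C: no H
  1 × F: no H
  Total hydrogens = 11.
Molecular formula: C7H11F

C7H11F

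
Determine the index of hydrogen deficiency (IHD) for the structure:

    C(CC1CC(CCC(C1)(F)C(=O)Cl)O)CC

Molecular formula from the SMILES: C12H20ClFO2.
DoU = (2C + 2 + N − H − X)/2 = (2·12 + 2 + 0 − 20 − 2)/2 = 4/2 = 2.
(Structurally: 1 ring(s) + 1 π bond(s) = 2.)

2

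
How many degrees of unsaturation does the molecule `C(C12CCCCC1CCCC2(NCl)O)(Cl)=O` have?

3

Molecular formula from the SMILES: C11H17Cl2NO2.
DoU = (2C + 2 + N − H − X)/2 = (2·11 + 2 + 1 − 17 − 2)/2 = 6/2 = 3.
(Structurally: 2 ring(s) + 1 π bond(s) = 3.)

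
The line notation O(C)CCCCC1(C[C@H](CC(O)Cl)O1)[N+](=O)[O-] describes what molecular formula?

C10H18ClNO5

Heavy atoms from the SMILES: 10 C, 1 Cl, 1 N, 5 O.
Implicit hydrogens by atom environment:
  6 × C: 2 H each → 12
  3 × O: no H
  2 × C: 1 H each → 2
  1 × C: 3 H
  1 × C: no H
  1 × Cl: no H
  1 × N (charge +1): no H
  1 × O: 1 H
  1 × O (charge -1): no H
  Total hydrogens = 18.
Molecular formula: C10H18ClNO5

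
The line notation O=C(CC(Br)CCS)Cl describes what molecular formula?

C5H8BrClOS

Heavy atoms from the SMILES: 1 Br, 5 C, 1 Cl, 1 O, 1 S.
Implicit hydrogens by atom environment:
  3 × C: 2 H each → 6
  1 × Br: no H
  1 × C: 1 H
  1 × C: no H
  1 × Cl: no H
  1 × O: no H
  1 × S: 1 H
  Total hydrogens = 8.
Molecular formula: C5H8BrClOS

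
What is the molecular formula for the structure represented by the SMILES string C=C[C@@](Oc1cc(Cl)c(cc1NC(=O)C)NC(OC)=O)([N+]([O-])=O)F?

Heavy atoms from the SMILES: 13 C, 1 Cl, 1 F, 3 N, 6 O.
Implicit hydrogens by atom environment:
  5 × O: no H
  4 × C (aromatic): no H
  3 × C: no H
  2 × C: 3 H each → 6
  2 × C (aromatic): 1 H each → 2
  2 × N: 1 H each → 2
  1 × C: 2 H
  1 × C: 1 H
  1 × Cl: no H
  1 × F: no H
  1 × N (charge +1): no H
  1 × O (charge -1): no H
  Total hydrogens = 13.
Molecular formula: C13H13ClFN3O6

C13H13ClFN3O6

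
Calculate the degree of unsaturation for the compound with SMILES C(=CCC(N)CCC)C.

1

Molecular formula from the SMILES: C8H17N.
DoU = (2C + 2 + N − H − X)/2 = (2·8 + 2 + 1 − 17 − 0)/2 = 2/2 = 1.
(Structurally: 0 ring(s) + 1 π bond(s) = 1.)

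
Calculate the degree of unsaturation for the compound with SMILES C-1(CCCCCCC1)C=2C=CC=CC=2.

5

Molecular formula from the SMILES: C14H20.
DoU = (2C + 2 + N − H − X)/2 = (2·14 + 2 + 0 − 20 − 0)/2 = 10/2 = 5.
(Structurally: 2 ring(s) + 3 π bond(s) = 5.)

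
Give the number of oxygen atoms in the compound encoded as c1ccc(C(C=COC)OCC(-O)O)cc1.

4

The symbol for oxygen appears 4 times in the SMILES.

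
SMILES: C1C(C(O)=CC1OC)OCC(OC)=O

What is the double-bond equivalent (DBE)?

3

Molecular formula from the SMILES: C9H14O5.
DoU = (2C + 2 + N − H − X)/2 = (2·9 + 2 + 0 − 14 − 0)/2 = 6/2 = 3.
(Structurally: 1 ring(s) + 2 π bond(s) = 3.)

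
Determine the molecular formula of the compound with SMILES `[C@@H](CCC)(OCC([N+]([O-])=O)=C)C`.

Heavy atoms from the SMILES: 8 C, 1 N, 3 O.
Implicit hydrogens by atom environment:
  4 × C: 2 H each → 8
  2 × C: 3 H each → 6
  2 × O: no H
  1 × C: 1 H
  1 × C: no H
  1 × N (charge +1): no H
  1 × O (charge -1): no H
  Total hydrogens = 15.
Molecular formula: C8H15NO3

C8H15NO3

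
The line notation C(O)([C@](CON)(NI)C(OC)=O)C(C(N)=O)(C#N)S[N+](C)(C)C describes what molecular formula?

Heavy atoms from the SMILES: 11 C, 1 I, 5 N, 5 O, 1 S.
Implicit hydrogens by atom environment:
  5 × C: no H
  4 × C: 3 H each → 12
  4 × O: no H
  2 × N: 2 H each → 4
  1 × C: 2 H
  1 × C: 1 H
  1 × I: no H
  1 × N: 1 H
  1 × N (charge +1): no H
  1 × N: no H
  1 × O: 1 H
  1 × S: no H
  Total hydrogens = 21.
Net charge +1.
Molecular formula: C11H21IN5O5S+

C11H21IN5O5S+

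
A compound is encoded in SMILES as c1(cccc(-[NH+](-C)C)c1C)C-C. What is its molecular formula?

Heavy atoms from the SMILES: 11 C, 1 N.
Implicit hydrogens by atom environment:
  4 × C: 3 H each → 12
  3 × C (aromatic): 1 H each → 3
  3 × C (aromatic): no H
  1 × C: 2 H
  1 × N (charge +1): 1 H
  Total hydrogens = 18.
Net charge +1.
Molecular formula: C11H18N+

C11H18N+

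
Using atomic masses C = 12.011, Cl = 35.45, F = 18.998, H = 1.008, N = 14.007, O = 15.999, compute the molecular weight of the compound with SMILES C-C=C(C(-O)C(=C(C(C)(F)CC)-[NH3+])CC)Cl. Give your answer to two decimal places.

250.76

Molecular formula: C12H22ClFNO+.
M = 12×12.011 + 1×35.45 + 1×18.998 + 22×1.008 + 1×14.007 + 1×15.999 = 250.76 g/mol.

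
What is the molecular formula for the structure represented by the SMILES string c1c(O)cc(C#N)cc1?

Heavy atoms from the SMILES: 7 C, 1 N, 1 O.
Implicit hydrogens by atom environment:
  4 × C (aromatic): 1 H each → 4
  2 × C (aromatic): no H
  1 × C: no H
  1 × N: no H
  1 × O: 1 H
  Total hydrogens = 5.
Molecular formula: C7H5NO

C7H5NO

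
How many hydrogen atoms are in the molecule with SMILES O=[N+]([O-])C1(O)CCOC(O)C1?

9

Hydrogens are implicit in SMILES; fill each atom to its normal valence:
  3 × C: 2 H each → 6
  2 × O: 1 H each → 2
  2 × O: no H
  1 × C: 1 H
  1 × C: no H
  1 × N (charge +1): no H
  1 × O (charge -1): no H
  Total hydrogens = 9.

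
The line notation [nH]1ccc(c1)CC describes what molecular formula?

Heavy atoms from the SMILES: 6 C, 1 N.
Implicit hydrogens by atom environment:
  3 × C (aromatic): 1 H each → 3
  1 × C: 3 H
  1 × C: 2 H
  1 × C (aromatic): no H
  1 × N (aromatic): 1 H
  Total hydrogens = 9.
Molecular formula: C6H9N

C6H9N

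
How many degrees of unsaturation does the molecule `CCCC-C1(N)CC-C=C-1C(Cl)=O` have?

3

Molecular formula from the SMILES: C10H16ClNO.
DoU = (2C + 2 + N − H − X)/2 = (2·10 + 2 + 1 − 16 − 1)/2 = 6/2 = 3.
(Structurally: 1 ring(s) + 2 π bond(s) = 3.)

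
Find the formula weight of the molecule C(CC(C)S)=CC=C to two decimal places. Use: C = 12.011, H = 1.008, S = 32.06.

Molecular formula: C7H12S.
M = 7×12.011 + 12×1.008 + 1×32.06 = 128.23 g/mol.

128.23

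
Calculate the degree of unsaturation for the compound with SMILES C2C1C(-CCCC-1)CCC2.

Molecular formula from the SMILES: C10H18.
DoU = (2C + 2 + N − H − X)/2 = (2·10 + 2 + 0 − 18 − 0)/2 = 4/2 = 2.
(Structurally: 2 ring(s) + 0 π bond(s) = 2.)

2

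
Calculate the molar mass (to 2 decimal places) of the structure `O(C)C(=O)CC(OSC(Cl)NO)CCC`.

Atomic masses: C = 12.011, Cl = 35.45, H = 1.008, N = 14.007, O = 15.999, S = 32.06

257.73

Molecular formula: C8H16ClNO4S.
M = 8×12.011 + 1×35.45 + 16×1.008 + 1×14.007 + 4×15.999 + 1×32.06 = 257.73 g/mol.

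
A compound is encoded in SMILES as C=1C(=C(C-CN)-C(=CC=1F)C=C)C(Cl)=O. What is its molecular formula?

C11H11ClFNO

Heavy atoms from the SMILES: 11 C, 1 Cl, 1 F, 1 N, 1 O.
Implicit hydrogens by atom environment:
  4 × C (aromatic): no H
  3 × C: 2 H each → 6
  2 × C (aromatic): 1 H each → 2
  1 × C: 1 H
  1 × C: no H
  1 × Cl: no H
  1 × F: no H
  1 × N: 2 H
  1 × O: no H
  Total hydrogens = 11.
Molecular formula: C11H11ClFNO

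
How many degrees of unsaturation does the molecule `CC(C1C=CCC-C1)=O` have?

Molecular formula from the SMILES: C8H12O.
DoU = (2C + 2 + N − H − X)/2 = (2·8 + 2 + 0 − 12 − 0)/2 = 6/2 = 3.
(Structurally: 1 ring(s) + 2 π bond(s) = 3.)

3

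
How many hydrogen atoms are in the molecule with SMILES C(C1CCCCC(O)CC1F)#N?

Hydrogens are implicit in SMILES; fill each atom to its normal valence:
  5 × C: 2 H each → 10
  3 × C: 1 H each → 3
  1 × C: no H
  1 × F: no H
  1 × N: no H
  1 × O: 1 H
  Total hydrogens = 14.

14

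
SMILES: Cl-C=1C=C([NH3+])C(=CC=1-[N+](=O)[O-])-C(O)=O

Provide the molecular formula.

Heavy atoms from the SMILES: 7 C, 1 Cl, 2 N, 4 O.
Implicit hydrogens by atom environment:
  4 × C (aromatic): no H
  2 × C (aromatic): 1 H each → 2
  2 × O: no H
  1 × C: no H
  1 × Cl: no H
  1 × N (charge +1): 3 H
  1 × N (charge +1): no H
  1 × O: 1 H
  1 × O (charge -1): no H
  Total hydrogens = 6.
Net charge +1.
Molecular formula: C7H6ClN2O4+

C7H6ClN2O4+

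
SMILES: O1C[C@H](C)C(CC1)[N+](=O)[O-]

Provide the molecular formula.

Heavy atoms from the SMILES: 6 C, 1 N, 3 O.
Implicit hydrogens by atom environment:
  3 × C: 2 H each → 6
  2 × C: 1 H each → 2
  2 × O: no H
  1 × C: 3 H
  1 × N (charge +1): no H
  1 × O (charge -1): no H
  Total hydrogens = 11.
Molecular formula: C6H11NO3

C6H11NO3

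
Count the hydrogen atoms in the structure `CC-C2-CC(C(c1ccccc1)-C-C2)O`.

Hydrogens are implicit in SMILES; fill each atom to its normal valence:
  5 × C (aromatic): 1 H each → 5
  4 × C: 2 H each → 8
  3 × C: 1 H each → 3
  1 × C: 3 H
  1 × C (aromatic): no H
  1 × O: 1 H
  Total hydrogens = 20.

20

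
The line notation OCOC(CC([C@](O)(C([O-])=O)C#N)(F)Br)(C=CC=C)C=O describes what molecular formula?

Heavy atoms from the SMILES: 1 Br, 12 C, 1 F, 1 N, 6 O.
Implicit hydrogens by atom environment:
  5 × C: no H
  4 × C: 1 H each → 4
  3 × C: 2 H each → 6
  3 × O: no H
  2 × O: 1 H each → 2
  1 × Br: no H
  1 × F: no H
  1 × N: no H
  1 × O (charge -1): no H
  Total hydrogens = 12.
Net charge -1.
Molecular formula: C12H12BrFNO6-

C12H12BrFNO6-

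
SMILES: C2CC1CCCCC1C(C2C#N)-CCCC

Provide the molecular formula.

C15H25N

Heavy atoms from the SMILES: 15 C, 1 N.
Implicit hydrogens by atom environment:
  9 × C: 2 H each → 18
  4 × C: 1 H each → 4
  1 × C: 3 H
  1 × C: no H
  1 × N: no H
  Total hydrogens = 25.
Molecular formula: C15H25N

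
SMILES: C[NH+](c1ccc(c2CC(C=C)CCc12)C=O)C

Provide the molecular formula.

Heavy atoms from the SMILES: 15 C, 1 N, 1 O.
Implicit hydrogens by atom environment:
  4 × C: 2 H each → 8
  4 × C (aromatic): no H
  3 × C: 1 H each → 3
  2 × C: 3 H each → 6
  2 × C (aromatic): 1 H each → 2
  1 × N (charge +1): 1 H
  1 × O: no H
  Total hydrogens = 20.
Net charge +1.
Molecular formula: C15H20NO+

C15H20NO+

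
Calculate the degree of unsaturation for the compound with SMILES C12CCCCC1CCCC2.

Molecular formula from the SMILES: C10H18.
DoU = (2C + 2 + N − H − X)/2 = (2·10 + 2 + 0 − 18 − 0)/2 = 4/2 = 2.
(Structurally: 2 ring(s) + 0 π bond(s) = 2.)

2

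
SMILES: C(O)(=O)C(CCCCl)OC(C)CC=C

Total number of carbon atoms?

10

The symbol for carbon appears 10 times in the SMILES. (Cl is a single chlorine, not C + l.)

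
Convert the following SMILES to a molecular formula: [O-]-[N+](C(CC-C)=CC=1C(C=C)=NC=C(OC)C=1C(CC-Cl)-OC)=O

C17H23ClN2O4

Heavy atoms from the SMILES: 17 C, 1 Cl, 2 N, 4 O.
Implicit hydrogens by atom environment:
  5 × C: 2 H each → 10
  4 × C (aromatic): no H
  3 × C: 3 H each → 9
  3 × C: 1 H each → 3
  3 × O: no H
  1 × C (aromatic): 1 H
  1 × C: no H
  1 × Cl: no H
  1 × N (aromatic): no H
  1 × N (charge +1): no H
  1 × O (charge -1): no H
  Total hydrogens = 23.
Molecular formula: C17H23ClN2O4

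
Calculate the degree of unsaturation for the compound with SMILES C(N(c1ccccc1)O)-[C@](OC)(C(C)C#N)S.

Molecular formula from the SMILES: C12H16N2O2S.
DoU = (2C + 2 + N − H − X)/2 = (2·12 + 2 + 2 − 16 − 0)/2 = 12/2 = 6.
(Structurally: 1 ring(s) + 5 π bond(s) = 6.)

6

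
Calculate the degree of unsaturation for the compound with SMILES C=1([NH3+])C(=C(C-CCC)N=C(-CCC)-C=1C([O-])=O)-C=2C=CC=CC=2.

9

Molecular formula from the SMILES: C19H24N2O2.
DoU = (2C + 2 + N − H − X)/2 = (2·19 + 2 + 2 − 24 − 0)/2 = 18/2 = 9.
(Structurally: 2 ring(s) + 7 π bond(s) = 9.)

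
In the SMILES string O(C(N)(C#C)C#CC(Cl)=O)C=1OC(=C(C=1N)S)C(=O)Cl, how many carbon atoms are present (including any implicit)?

11

The symbol for carbon appears 11 times in the SMILES. (Cl is a single chlorine, not C + l.)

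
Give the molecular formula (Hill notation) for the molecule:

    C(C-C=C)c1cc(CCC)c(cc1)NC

C14H21N

Heavy atoms from the SMILES: 14 C, 1 N.
Implicit hydrogens by atom environment:
  5 × C: 2 H each → 10
  3 × C (aromatic): 1 H each → 3
  3 × C (aromatic): no H
  2 × C: 3 H each → 6
  1 × C: 1 H
  1 × N: 1 H
  Total hydrogens = 21.
Molecular formula: C14H21N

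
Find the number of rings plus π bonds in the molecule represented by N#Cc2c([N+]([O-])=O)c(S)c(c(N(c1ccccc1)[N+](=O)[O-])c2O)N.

12

Molecular formula from the SMILES: C13H9N5O5S.
DoU = (2C + 2 + N − H − X)/2 = (2·13 + 2 + 5 − 9 − 0)/2 = 24/2 = 12.
(Structurally: 2 ring(s) + 10 π bond(s) = 12.)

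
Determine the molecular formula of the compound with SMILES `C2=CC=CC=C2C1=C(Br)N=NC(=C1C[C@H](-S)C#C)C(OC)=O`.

Heavy atoms from the SMILES: 1 Br, 16 C, 2 N, 2 O, 1 S.
Implicit hydrogens by atom environment:
  5 × C (aromatic): 1 H each → 5
  5 × C (aromatic): no H
  2 × C: 1 H each → 2
  2 × C: no H
  2 × N (aromatic): no H
  2 × O: no H
  1 × Br: no H
  1 × C: 3 H
  1 × C: 2 H
  1 × S: 1 H
  Total hydrogens = 13.
Molecular formula: C16H13BrN2O2S

C16H13BrN2O2S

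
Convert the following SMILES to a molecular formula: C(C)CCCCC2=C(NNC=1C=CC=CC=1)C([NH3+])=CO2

C16H24N3O+

Heavy atoms from the SMILES: 16 C, 3 N, 1 O.
Implicit hydrogens by atom environment:
  6 × C (aromatic): 1 H each → 6
  5 × C: 2 H each → 10
  4 × C (aromatic): no H
  2 × N: 1 H each → 2
  1 × C: 3 H
  1 × N (charge +1): 3 H
  1 × O (aromatic): no H
  Total hydrogens = 24.
Net charge +1.
Molecular formula: C16H24N3O+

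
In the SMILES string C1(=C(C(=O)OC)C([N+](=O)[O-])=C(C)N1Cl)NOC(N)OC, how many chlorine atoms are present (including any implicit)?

1

The symbol for chlorine appears 1 time in the SMILES.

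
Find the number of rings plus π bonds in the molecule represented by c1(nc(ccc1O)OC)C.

4

Molecular formula from the SMILES: C7H9NO2.
DoU = (2C + 2 + N − H − X)/2 = (2·7 + 2 + 1 − 9 − 0)/2 = 8/2 = 4.
(Structurally: 1 ring(s) + 3 π bond(s) = 4.)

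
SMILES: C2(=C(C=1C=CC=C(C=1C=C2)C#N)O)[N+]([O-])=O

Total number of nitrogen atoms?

The symbol for nitrogen appears 2 times in the SMILES.

2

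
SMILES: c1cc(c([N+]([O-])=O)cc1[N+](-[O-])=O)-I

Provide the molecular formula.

Heavy atoms from the SMILES: 6 C, 1 I, 2 N, 4 O.
Implicit hydrogens by atom environment:
  3 × C (aromatic): 1 H each → 3
  3 × C (aromatic): no H
  2 × N (charge +1): no H
  2 × O: no H
  2 × O (charge -1): no H
  1 × I: no H
  Total hydrogens = 3.
Molecular formula: C6H3IN2O4

C6H3IN2O4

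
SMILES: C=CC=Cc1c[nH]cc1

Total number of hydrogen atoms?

Hydrogens are implicit in SMILES; fill each atom to its normal valence:
  3 × C (aromatic): 1 H each → 3
  3 × C: 1 H each → 3
  1 × C: 2 H
  1 × C (aromatic): no H
  1 × N (aromatic): 1 H
  Total hydrogens = 9.

9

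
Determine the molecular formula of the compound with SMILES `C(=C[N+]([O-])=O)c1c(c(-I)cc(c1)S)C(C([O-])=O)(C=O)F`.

Heavy atoms from the SMILES: 11 C, 1 F, 1 I, 1 N, 5 O, 1 S.
Implicit hydrogens by atom environment:
  4 × C (aromatic): no H
  3 × C: 1 H each → 3
  3 × O: no H
  2 × C (aromatic): 1 H each → 2
  2 × C: no H
  2 × O (charge -1): no H
  1 × F: no H
  1 × I: no H
  1 × N (charge +1): no H
  1 × S: 1 H
  Total hydrogens = 6.
Net charge -1.
Molecular formula: C11H6FINO5S-

C11H6FINO5S-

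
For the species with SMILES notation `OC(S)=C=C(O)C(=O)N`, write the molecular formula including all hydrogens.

C4H5NO3S

Heavy atoms from the SMILES: 4 C, 1 N, 3 O, 1 S.
Implicit hydrogens by atom environment:
  4 × C: no H
  2 × O: 1 H each → 2
  1 × N: 2 H
  1 × O: no H
  1 × S: 1 H
  Total hydrogens = 5.
Molecular formula: C4H5NO3S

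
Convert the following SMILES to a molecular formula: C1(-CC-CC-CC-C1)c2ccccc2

Heavy atoms from the SMILES: 14 C.
Implicit hydrogens by atom environment:
  7 × C: 2 H each → 14
  5 × C (aromatic): 1 H each → 5
  1 × C: 1 H
  1 × C (aromatic): no H
  Total hydrogens = 20.
Molecular formula: C14H20

C14H20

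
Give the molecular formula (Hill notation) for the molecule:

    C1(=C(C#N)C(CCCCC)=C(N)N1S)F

C10H14FN3S

Heavy atoms from the SMILES: 10 C, 1 F, 3 N, 1 S.
Implicit hydrogens by atom environment:
  4 × C: 2 H each → 8
  4 × C (aromatic): no H
  1 × C: 3 H
  1 × C: no H
  1 × F: no H
  1 × N: 2 H
  1 × N (aromatic): no H
  1 × N: no H
  1 × S: 1 H
  Total hydrogens = 14.
Molecular formula: C10H14FN3S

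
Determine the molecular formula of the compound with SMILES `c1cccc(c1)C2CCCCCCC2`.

Heavy atoms from the SMILES: 14 C.
Implicit hydrogens by atom environment:
  7 × C: 2 H each → 14
  5 × C (aromatic): 1 H each → 5
  1 × C: 1 H
  1 × C (aromatic): no H
  Total hydrogens = 20.
Molecular formula: C14H20

C14H20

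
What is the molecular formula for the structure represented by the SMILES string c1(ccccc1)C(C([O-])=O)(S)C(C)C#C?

C12H11O2S-

Heavy atoms from the SMILES: 12 C, 2 O, 1 S.
Implicit hydrogens by atom environment:
  5 × C (aromatic): 1 H each → 5
  3 × C: no H
  2 × C: 1 H each → 2
  1 × C: 3 H
  1 × C (aromatic): no H
  1 × O: no H
  1 × O (charge -1): no H
  1 × S: 1 H
  Total hydrogens = 11.
Net charge -1.
Molecular formula: C12H11O2S-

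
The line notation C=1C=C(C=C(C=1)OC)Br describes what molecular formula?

Heavy atoms from the SMILES: 1 Br, 7 C, 1 O.
Implicit hydrogens by atom environment:
  4 × C (aromatic): 1 H each → 4
  2 × C (aromatic): no H
  1 × Br: no H
  1 × C: 3 H
  1 × O: no H
  Total hydrogens = 7.
Molecular formula: C7H7BrO

C7H7BrO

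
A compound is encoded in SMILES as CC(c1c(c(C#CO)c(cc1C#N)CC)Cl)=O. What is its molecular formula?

Heavy atoms from the SMILES: 13 C, 1 Cl, 1 N, 2 O.
Implicit hydrogens by atom environment:
  5 × C (aromatic): no H
  4 × C: no H
  2 × C: 3 H each → 6
  1 × C: 2 H
  1 × C (aromatic): 1 H
  1 × Cl: no H
  1 × N: no H
  1 × O: 1 H
  1 × O: no H
  Total hydrogens = 10.
Molecular formula: C13H10ClNO2

C13H10ClNO2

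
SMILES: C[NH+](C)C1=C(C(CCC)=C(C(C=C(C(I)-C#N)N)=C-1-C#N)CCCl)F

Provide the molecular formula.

Heavy atoms from the SMILES: 18 C, 1 Cl, 1 F, 1 I, 4 N.
Implicit hydrogens by atom environment:
  6 × C (aromatic): no H
  4 × C: 2 H each → 8
  3 × C: 3 H each → 9
  3 × C: no H
  2 × C: 1 H each → 2
  2 × N: no H
  1 × Cl: no H
  1 × F: no H
  1 × I: no H
  1 × N: 2 H
  1 × N (charge +1): 1 H
  Total hydrogens = 22.
Net charge +1.
Molecular formula: C18H22ClFIN4+

C18H22ClFIN4+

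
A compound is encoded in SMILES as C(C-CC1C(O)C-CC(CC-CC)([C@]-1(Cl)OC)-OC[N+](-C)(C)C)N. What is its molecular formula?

C18H38ClN2O3+

Heavy atoms from the SMILES: 18 C, 1 Cl, 2 N, 3 O.
Implicit hydrogens by atom environment:
  9 × C: 2 H each → 18
  5 × C: 3 H each → 15
  2 × C: 1 H each → 2
  2 × C: no H
  2 × O: no H
  1 × Cl: no H
  1 × N: 2 H
  1 × N (charge +1): no H
  1 × O: 1 H
  Total hydrogens = 38.
Net charge +1.
Molecular formula: C18H38ClN2O3+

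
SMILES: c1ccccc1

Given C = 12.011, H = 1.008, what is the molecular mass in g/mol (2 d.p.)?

Molecular formula: C6H6.
M = 6×12.011 + 6×1.008 = 78.11 g/mol.

78.11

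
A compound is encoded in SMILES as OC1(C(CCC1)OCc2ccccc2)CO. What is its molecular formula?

C13H18O3

Heavy atoms from the SMILES: 13 C, 3 O.
Implicit hydrogens by atom environment:
  5 × C: 2 H each → 10
  5 × C (aromatic): 1 H each → 5
  2 × O: 1 H each → 2
  1 × C: 1 H
  1 × C: no H
  1 × C (aromatic): no H
  1 × O: no H
  Total hydrogens = 18.
Molecular formula: C13H18O3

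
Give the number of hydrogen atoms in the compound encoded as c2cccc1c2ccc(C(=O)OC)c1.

Hydrogens are implicit in SMILES; fill each atom to its normal valence:
  7 × C (aromatic): 1 H each → 7
  3 × C (aromatic): no H
  2 × O: no H
  1 × C: 3 H
  1 × C: no H
  Total hydrogens = 10.

10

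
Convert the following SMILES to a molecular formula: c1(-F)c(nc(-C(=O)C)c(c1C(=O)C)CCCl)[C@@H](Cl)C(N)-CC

Heavy atoms from the SMILES: 15 C, 2 Cl, 1 F, 2 N, 2 O.
Implicit hydrogens by atom environment:
  5 × C (aromatic): no H
  3 × C: 3 H each → 9
  3 × C: 2 H each → 6
  2 × C: 1 H each → 2
  2 × C: no H
  2 × Cl: no H
  2 × O: no H
  1 × F: no H
  1 × N: 2 H
  1 × N (aromatic): no H
  Total hydrogens = 19.
Molecular formula: C15H19Cl2FN2O2

C15H19Cl2FN2O2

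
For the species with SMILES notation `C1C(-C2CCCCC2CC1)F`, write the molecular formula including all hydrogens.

C10H17F

Heavy atoms from the SMILES: 10 C, 1 F.
Implicit hydrogens by atom environment:
  7 × C: 2 H each → 14
  3 × C: 1 H each → 3
  1 × F: no H
  Total hydrogens = 17.
Molecular formula: C10H17F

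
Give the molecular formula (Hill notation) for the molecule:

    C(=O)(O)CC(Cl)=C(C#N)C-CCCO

Heavy atoms from the SMILES: 9 C, 1 Cl, 1 N, 3 O.
Implicit hydrogens by atom environment:
  5 × C: 2 H each → 10
  4 × C: no H
  2 × O: 1 H each → 2
  1 × Cl: no H
  1 × N: no H
  1 × O: no H
  Total hydrogens = 12.
Molecular formula: C9H12ClNO3

C9H12ClNO3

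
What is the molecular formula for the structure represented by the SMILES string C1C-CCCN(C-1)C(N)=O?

C7H14N2O

Heavy atoms from the SMILES: 7 C, 2 N, 1 O.
Implicit hydrogens by atom environment:
  6 × C: 2 H each → 12
  1 × C: no H
  1 × N: 2 H
  1 × N: no H
  1 × O: no H
  Total hydrogens = 14.
Molecular formula: C7H14N2O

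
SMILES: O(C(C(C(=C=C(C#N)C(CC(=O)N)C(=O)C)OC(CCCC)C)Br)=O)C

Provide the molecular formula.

C18H25BrN2O5

Heavy atoms from the SMILES: 1 Br, 18 C, 2 N, 5 O.
Implicit hydrogens by atom environment:
  7 × C: no H
  5 × O: no H
  4 × C: 3 H each → 12
  4 × C: 2 H each → 8
  3 × C: 1 H each → 3
  1 × Br: no H
  1 × N: 2 H
  1 × N: no H
  Total hydrogens = 25.
Molecular formula: C18H25BrN2O5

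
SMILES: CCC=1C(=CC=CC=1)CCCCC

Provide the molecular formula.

C13H20

Heavy atoms from the SMILES: 13 C.
Implicit hydrogens by atom environment:
  5 × C: 2 H each → 10
  4 × C (aromatic): 1 H each → 4
  2 × C: 3 H each → 6
  2 × C (aromatic): no H
  Total hydrogens = 20.
Molecular formula: C13H20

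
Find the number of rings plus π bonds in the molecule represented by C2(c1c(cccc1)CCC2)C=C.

Molecular formula from the SMILES: C12H14.
DoU = (2C + 2 + N − H − X)/2 = (2·12 + 2 + 0 − 14 − 0)/2 = 12/2 = 6.
(Structurally: 2 ring(s) + 4 π bond(s) = 6.)

6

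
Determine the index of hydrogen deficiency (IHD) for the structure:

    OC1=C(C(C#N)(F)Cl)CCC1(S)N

4

Molecular formula from the SMILES: C7H8ClFN2OS.
DoU = (2C + 2 + N − H − X)/2 = (2·7 + 2 + 2 − 8 − 2)/2 = 8/2 = 4.
(Structurally: 1 ring(s) + 3 π bond(s) = 4.)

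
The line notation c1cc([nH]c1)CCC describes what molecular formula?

Heavy atoms from the SMILES: 7 C, 1 N.
Implicit hydrogens by atom environment:
  3 × C (aromatic): 1 H each → 3
  2 × C: 2 H each → 4
  1 × C: 3 H
  1 × C (aromatic): no H
  1 × N (aromatic): 1 H
  Total hydrogens = 11.
Molecular formula: C7H11N

C7H11N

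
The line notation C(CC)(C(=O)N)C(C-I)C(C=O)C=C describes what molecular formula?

C10H16INO2

Heavy atoms from the SMILES: 10 C, 1 I, 1 N, 2 O.
Implicit hydrogens by atom environment:
  5 × C: 1 H each → 5
  3 × C: 2 H each → 6
  2 × O: no H
  1 × C: 3 H
  1 × C: no H
  1 × I: no H
  1 × N: 2 H
  Total hydrogens = 16.
Molecular formula: C10H16INO2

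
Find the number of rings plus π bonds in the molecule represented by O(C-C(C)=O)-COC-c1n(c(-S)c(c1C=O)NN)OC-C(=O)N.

Molecular formula from the SMILES: C12H18N4O6S.
DoU = (2C + 2 + N − H − X)/2 = (2·12 + 2 + 4 − 18 − 0)/2 = 12/2 = 6.
(Structurally: 1 ring(s) + 5 π bond(s) = 6.)

6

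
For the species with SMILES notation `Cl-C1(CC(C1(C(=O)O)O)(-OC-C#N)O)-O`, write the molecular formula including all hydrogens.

C7H8ClNO6

Heavy atoms from the SMILES: 7 C, 1 Cl, 1 N, 6 O.
Implicit hydrogens by atom environment:
  5 × C: no H
  4 × O: 1 H each → 4
  2 × C: 2 H each → 4
  2 × O: no H
  1 × Cl: no H
  1 × N: no H
  Total hydrogens = 8.
Molecular formula: C7H8ClNO6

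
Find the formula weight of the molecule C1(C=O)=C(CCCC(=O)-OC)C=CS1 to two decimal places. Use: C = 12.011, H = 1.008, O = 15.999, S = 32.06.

Molecular formula: C10H12O3S.
M = 10×12.011 + 12×1.008 + 3×15.999 + 1×32.06 = 212.26 g/mol.

212.26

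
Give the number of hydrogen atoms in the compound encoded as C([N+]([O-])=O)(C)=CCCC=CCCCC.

Hydrogens are implicit in SMILES; fill each atom to its normal valence:
  5 × C: 2 H each → 10
  3 × C: 1 H each → 3
  2 × C: 3 H each → 6
  1 × C: no H
  1 × N (charge +1): no H
  1 × O: no H
  1 × O (charge -1): no H
  Total hydrogens = 19.

19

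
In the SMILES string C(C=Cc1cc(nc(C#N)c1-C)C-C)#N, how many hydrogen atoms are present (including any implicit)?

Hydrogens are implicit in SMILES; fill each atom to its normal valence:
  4 × C (aromatic): no H
  2 × C: 3 H each → 6
  2 × C: 1 H each → 2
  2 × C: no H
  2 × N: no H
  1 × C: 2 H
  1 × C (aromatic): 1 H
  1 × N (aromatic): no H
  Total hydrogens = 11.

11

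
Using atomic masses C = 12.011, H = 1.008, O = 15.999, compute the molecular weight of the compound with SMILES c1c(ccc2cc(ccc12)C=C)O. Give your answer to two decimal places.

Molecular formula: C12H10O.
M = 12×12.011 + 10×1.008 + 1×15.999 = 170.21 g/mol.

170.21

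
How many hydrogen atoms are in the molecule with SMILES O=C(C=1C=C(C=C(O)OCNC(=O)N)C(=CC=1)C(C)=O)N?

Hydrogens are implicit in SMILES; fill each atom to its normal valence:
  4 × C: no H
  4 × O: no H
  3 × C (aromatic): 1 H each → 3
  3 × C (aromatic): no H
  2 × N: 2 H each → 4
  1 × C: 3 H
  1 × C: 2 H
  1 × C: 1 H
  1 × N: 1 H
  1 × O: 1 H
  Total hydrogens = 15.

15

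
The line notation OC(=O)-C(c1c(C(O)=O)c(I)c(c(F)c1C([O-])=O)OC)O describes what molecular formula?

Heavy atoms from the SMILES: 11 C, 1 F, 1 I, 8 O.
Implicit hydrogens by atom environment:
  6 × C (aromatic): no H
  4 × O: no H
  3 × C: no H
  3 × O: 1 H each → 3
  1 × C: 3 H
  1 × C: 1 H
  1 × F: no H
  1 × I: no H
  1 × O (charge -1): no H
  Total hydrogens = 7.
Net charge -1.
Molecular formula: C11H7FIO8-

C11H7FIO8-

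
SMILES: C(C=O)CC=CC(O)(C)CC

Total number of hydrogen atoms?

16

Hydrogens are implicit in SMILES; fill each atom to its normal valence:
  3 × C: 2 H each → 6
  3 × C: 1 H each → 3
  2 × C: 3 H each → 6
  1 × C: no H
  1 × O: 1 H
  1 × O: no H
  Total hydrogens = 16.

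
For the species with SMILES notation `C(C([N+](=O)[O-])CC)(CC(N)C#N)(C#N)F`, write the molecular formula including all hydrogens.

Heavy atoms from the SMILES: 8 C, 1 F, 4 N, 2 O.
Implicit hydrogens by atom environment:
  3 × C: no H
  2 × C: 2 H each → 4
  2 × C: 1 H each → 2
  2 × N: no H
  1 × C: 3 H
  1 × F: no H
  1 × N: 2 H
  1 × N (charge +1): no H
  1 × O: no H
  1 × O (charge -1): no H
  Total hydrogens = 11.
Molecular formula: C8H11FN4O2

C8H11FN4O2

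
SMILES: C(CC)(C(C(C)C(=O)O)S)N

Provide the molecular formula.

Heavy atoms from the SMILES: 7 C, 1 N, 2 O, 1 S.
Implicit hydrogens by atom environment:
  3 × C: 1 H each → 3
  2 × C: 3 H each → 6
  1 × C: 2 H
  1 × C: no H
  1 × N: 2 H
  1 × O: 1 H
  1 × O: no H
  1 × S: 1 H
  Total hydrogens = 15.
Molecular formula: C7H15NO2S

C7H15NO2S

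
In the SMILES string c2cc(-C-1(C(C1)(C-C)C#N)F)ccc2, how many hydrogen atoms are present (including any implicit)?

Hydrogens are implicit in SMILES; fill each atom to its normal valence:
  5 × C (aromatic): 1 H each → 5
  3 × C: no H
  2 × C: 2 H each → 4
  1 × C: 3 H
  1 × C (aromatic): no H
  1 × F: no H
  1 × N: no H
  Total hydrogens = 12.

12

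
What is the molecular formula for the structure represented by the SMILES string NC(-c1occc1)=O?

Heavy atoms from the SMILES: 5 C, 1 N, 2 O.
Implicit hydrogens by atom environment:
  3 × C (aromatic): 1 H each → 3
  1 × C (aromatic): no H
  1 × C: no H
  1 × N: 2 H
  1 × O (aromatic): no H
  1 × O: no H
  Total hydrogens = 5.
Molecular formula: C5H5NO2

C5H5NO2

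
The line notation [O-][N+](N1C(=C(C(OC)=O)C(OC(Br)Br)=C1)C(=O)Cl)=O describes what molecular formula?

C8H5Br2ClN2O6

Heavy atoms from the SMILES: 2 Br, 8 C, 1 Cl, 2 N, 6 O.
Implicit hydrogens by atom environment:
  5 × O: no H
  3 × C (aromatic): no H
  2 × Br: no H
  2 × C: no H
  1 × C: 3 H
  1 × C (aromatic): 1 H
  1 × C: 1 H
  1 × Cl: no H
  1 × N (aromatic): no H
  1 × N (charge +1): no H
  1 × O (charge -1): no H
  Total hydrogens = 5.
Molecular formula: C8H5Br2ClN2O6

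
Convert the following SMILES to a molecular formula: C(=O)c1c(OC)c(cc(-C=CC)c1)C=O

Heavy atoms from the SMILES: 12 C, 3 O.
Implicit hydrogens by atom environment:
  4 × C: 1 H each → 4
  4 × C (aromatic): no H
  3 × O: no H
  2 × C: 3 H each → 6
  2 × C (aromatic): 1 H each → 2
  Total hydrogens = 12.
Molecular formula: C12H12O3

C12H12O3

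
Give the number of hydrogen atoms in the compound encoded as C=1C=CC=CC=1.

Hydrogens are implicit in SMILES; fill each atom to its normal valence:
  6 × C (aromatic): 1 H each → 6
  Total hydrogens = 6.

6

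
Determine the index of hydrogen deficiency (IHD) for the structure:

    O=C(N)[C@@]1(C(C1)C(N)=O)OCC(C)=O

Molecular formula from the SMILES: C8H12N2O4.
DoU = (2C + 2 + N − H − X)/2 = (2·8 + 2 + 2 − 12 − 0)/2 = 8/2 = 4.
(Structurally: 1 ring(s) + 3 π bond(s) = 4.)

4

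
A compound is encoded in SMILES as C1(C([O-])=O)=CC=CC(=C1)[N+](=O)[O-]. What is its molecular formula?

C7H4NO4-

Heavy atoms from the SMILES: 7 C, 1 N, 4 O.
Implicit hydrogens by atom environment:
  4 × C (aromatic): 1 H each → 4
  2 × C (aromatic): no H
  2 × O: no H
  2 × O (charge -1): no H
  1 × C: no H
  1 × N (charge +1): no H
  Total hydrogens = 4.
Net charge -1.
Molecular formula: C7H4NO4-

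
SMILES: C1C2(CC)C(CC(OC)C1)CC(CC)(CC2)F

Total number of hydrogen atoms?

Hydrogens are implicit in SMILES; fill each atom to its normal valence:
  8 × C: 2 H each → 16
  3 × C: 3 H each → 9
  2 × C: 1 H each → 2
  2 × C: no H
  1 × F: no H
  1 × O: no H
  Total hydrogens = 27.

27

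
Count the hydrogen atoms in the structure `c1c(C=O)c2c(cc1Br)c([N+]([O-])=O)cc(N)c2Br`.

6

Hydrogens are implicit in SMILES; fill each atom to its normal valence:
  7 × C (aromatic): no H
  3 × C (aromatic): 1 H each → 3
  2 × Br: no H
  2 × O: no H
  1 × C: 1 H
  1 × N: 2 H
  1 × N (charge +1): no H
  1 × O (charge -1): no H
  Total hydrogens = 6.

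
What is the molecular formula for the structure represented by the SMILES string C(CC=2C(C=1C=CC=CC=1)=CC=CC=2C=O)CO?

Heavy atoms from the SMILES: 16 C, 2 O.
Implicit hydrogens by atom environment:
  8 × C (aromatic): 1 H each → 8
  4 × C (aromatic): no H
  3 × C: 2 H each → 6
  1 × C: 1 H
  1 × O: 1 H
  1 × O: no H
  Total hydrogens = 16.
Molecular formula: C16H16O2

C16H16O2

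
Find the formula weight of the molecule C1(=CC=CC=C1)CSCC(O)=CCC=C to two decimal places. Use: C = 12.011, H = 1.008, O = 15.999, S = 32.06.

Molecular formula: C13H16OS.
M = 13×12.011 + 16×1.008 + 1×15.999 + 1×32.06 = 220.33 g/mol.

220.33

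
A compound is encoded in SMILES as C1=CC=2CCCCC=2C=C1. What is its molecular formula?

Heavy atoms from the SMILES: 10 C.
Implicit hydrogens by atom environment:
  4 × C: 2 H each → 8
  4 × C (aromatic): 1 H each → 4
  2 × C (aromatic): no H
  Total hydrogens = 12.
Molecular formula: C10H12

C10H12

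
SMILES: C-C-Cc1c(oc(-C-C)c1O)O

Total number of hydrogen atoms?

14

Hydrogens are implicit in SMILES; fill each atom to its normal valence:
  4 × C (aromatic): no H
  3 × C: 2 H each → 6
  2 × C: 3 H each → 6
  2 × O: 1 H each → 2
  1 × O (aromatic): no H
  Total hydrogens = 14.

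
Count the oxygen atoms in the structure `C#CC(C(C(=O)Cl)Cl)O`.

2

The symbol for oxygen appears 2 times in the SMILES.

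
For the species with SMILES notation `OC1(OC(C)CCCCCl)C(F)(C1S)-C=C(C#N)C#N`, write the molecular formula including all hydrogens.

Heavy atoms from the SMILES: 13 C, 1 Cl, 1 F, 2 N, 2 O, 1 S.
Implicit hydrogens by atom environment:
  5 × C: no H
  4 × C: 2 H each → 8
  3 × C: 1 H each → 3
  2 × N: no H
  1 × C: 3 H
  1 × Cl: no H
  1 × F: no H
  1 × O: 1 H
  1 × O: no H
  1 × S: 1 H
  Total hydrogens = 16.
Molecular formula: C13H16ClFN2O2S

C13H16ClFN2O2S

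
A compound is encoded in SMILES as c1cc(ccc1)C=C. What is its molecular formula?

C8H8

Heavy atoms from the SMILES: 8 C.
Implicit hydrogens by atom environment:
  5 × C (aromatic): 1 H each → 5
  1 × C: 2 H
  1 × C: 1 H
  1 × C (aromatic): no H
  Total hydrogens = 8.
Molecular formula: C8H8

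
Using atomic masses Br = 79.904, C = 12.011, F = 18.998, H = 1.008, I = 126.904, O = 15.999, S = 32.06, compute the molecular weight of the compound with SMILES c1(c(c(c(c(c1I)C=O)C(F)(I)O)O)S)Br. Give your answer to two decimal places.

532.89

Molecular formula: C8H4BrFI2O3S.
M = 1×79.904 + 8×12.011 + 1×18.998 + 4×1.008 + 2×126.904 + 3×15.999 + 1×32.06 = 532.89 g/mol.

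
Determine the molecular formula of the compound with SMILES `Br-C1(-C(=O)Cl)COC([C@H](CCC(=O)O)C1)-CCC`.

C12H18BrClO4

Heavy atoms from the SMILES: 1 Br, 12 C, 1 Cl, 4 O.
Implicit hydrogens by atom environment:
  6 × C: 2 H each → 12
  3 × C: no H
  3 × O: no H
  2 × C: 1 H each → 2
  1 × Br: no H
  1 × C: 3 H
  1 × Cl: no H
  1 × O: 1 H
  Total hydrogens = 18.
Molecular formula: C12H18BrClO4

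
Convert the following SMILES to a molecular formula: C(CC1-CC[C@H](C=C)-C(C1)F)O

C10H17FO

Heavy atoms from the SMILES: 10 C, 1 F, 1 O.
Implicit hydrogens by atom environment:
  6 × C: 2 H each → 12
  4 × C: 1 H each → 4
  1 × F: no H
  1 × O: 1 H
  Total hydrogens = 17.
Molecular formula: C10H17FO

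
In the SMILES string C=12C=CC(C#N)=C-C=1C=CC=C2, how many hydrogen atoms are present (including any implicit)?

Hydrogens are implicit in SMILES; fill each atom to its normal valence:
  7 × C (aromatic): 1 H each → 7
  3 × C (aromatic): no H
  1 × C: no H
  1 × N: no H
  Total hydrogens = 7.

7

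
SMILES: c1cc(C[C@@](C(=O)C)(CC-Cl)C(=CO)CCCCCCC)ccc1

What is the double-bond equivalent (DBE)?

Molecular formula from the SMILES: C21H31ClO2.
DoU = (2C + 2 + N − H − X)/2 = (2·21 + 2 + 0 − 31 − 1)/2 = 12/2 = 6.
(Structurally: 1 ring(s) + 5 π bond(s) = 6.)

6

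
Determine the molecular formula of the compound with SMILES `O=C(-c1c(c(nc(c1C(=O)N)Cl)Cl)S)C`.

C8H6Cl2N2O2S

Heavy atoms from the SMILES: 8 C, 2 Cl, 2 N, 2 O, 1 S.
Implicit hydrogens by atom environment:
  5 × C (aromatic): no H
  2 × C: no H
  2 × Cl: no H
  2 × O: no H
  1 × C: 3 H
  1 × N: 2 H
  1 × N (aromatic): no H
  1 × S: 1 H
  Total hydrogens = 6.
Molecular formula: C8H6Cl2N2O2S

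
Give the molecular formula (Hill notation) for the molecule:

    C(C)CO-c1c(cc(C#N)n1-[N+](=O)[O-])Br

Heavy atoms from the SMILES: 1 Br, 8 C, 3 N, 3 O.
Implicit hydrogens by atom environment:
  3 × C (aromatic): no H
  2 × C: 2 H each → 4
  2 × O: no H
  1 × Br: no H
  1 × C: 3 H
  1 × C (aromatic): 1 H
  1 × C: no H
  1 × N (aromatic): no H
  1 × N: no H
  1 × N (charge +1): no H
  1 × O (charge -1): no H
  Total hydrogens = 8.
Molecular formula: C8H8BrN3O3

C8H8BrN3O3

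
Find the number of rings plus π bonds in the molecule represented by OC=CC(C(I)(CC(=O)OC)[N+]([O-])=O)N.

3

Molecular formula from the SMILES: C7H11IN2O5.
DoU = (2C + 2 + N − H − X)/2 = (2·7 + 2 + 2 − 11 − 1)/2 = 6/2 = 3.
(Structurally: 0 ring(s) + 3 π bond(s) = 3.)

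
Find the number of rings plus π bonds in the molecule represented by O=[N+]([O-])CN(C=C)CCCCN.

Molecular formula from the SMILES: C7H15N3O2.
DoU = (2C + 2 + N − H − X)/2 = (2·7 + 2 + 3 − 15 − 0)/2 = 4/2 = 2.
(Structurally: 0 ring(s) + 2 π bond(s) = 2.)

2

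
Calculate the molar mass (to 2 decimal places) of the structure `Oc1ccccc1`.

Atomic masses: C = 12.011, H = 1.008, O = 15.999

Molecular formula: C6H6O.
M = 6×12.011 + 6×1.008 + 1×15.999 = 94.11 g/mol.

94.11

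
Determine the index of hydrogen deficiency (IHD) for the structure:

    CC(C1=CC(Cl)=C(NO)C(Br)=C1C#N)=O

7

Molecular formula from the SMILES: C9H6BrClN2O2.
DoU = (2C + 2 + N − H − X)/2 = (2·9 + 2 + 2 − 6 − 2)/2 = 14/2 = 7.
(Structurally: 1 ring(s) + 6 π bond(s) = 7.)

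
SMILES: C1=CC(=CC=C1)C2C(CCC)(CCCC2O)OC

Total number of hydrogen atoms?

Hydrogens are implicit in SMILES; fill each atom to its normal valence:
  5 × C: 2 H each → 10
  5 × C (aromatic): 1 H each → 5
  2 × C: 3 H each → 6
  2 × C: 1 H each → 2
  1 × C: no H
  1 × C (aromatic): no H
  1 × O: 1 H
  1 × O: no H
  Total hydrogens = 24.

24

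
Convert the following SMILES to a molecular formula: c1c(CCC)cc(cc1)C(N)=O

Heavy atoms from the SMILES: 10 C, 1 N, 1 O.
Implicit hydrogens by atom environment:
  4 × C (aromatic): 1 H each → 4
  2 × C: 2 H each → 4
  2 × C (aromatic): no H
  1 × C: 3 H
  1 × C: no H
  1 × N: 2 H
  1 × O: no H
  Total hydrogens = 13.
Molecular formula: C10H13NO

C10H13NO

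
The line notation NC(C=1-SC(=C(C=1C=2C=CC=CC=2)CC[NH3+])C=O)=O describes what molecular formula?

Heavy atoms from the SMILES: 14 C, 2 N, 2 O, 1 S.
Implicit hydrogens by atom environment:
  5 × C (aromatic): 1 H each → 5
  5 × C (aromatic): no H
  2 × C: 2 H each → 4
  2 × O: no H
  1 × C: 1 H
  1 × C: no H
  1 × N (charge +1): 3 H
  1 × N: 2 H
  1 × S (aromatic): no H
  Total hydrogens = 15.
Net charge +1.
Molecular formula: C14H15N2O2S+

C14H15N2O2S+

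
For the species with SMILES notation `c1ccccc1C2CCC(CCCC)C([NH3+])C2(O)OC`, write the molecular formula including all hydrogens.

C17H28NO2+

Heavy atoms from the SMILES: 17 C, 1 N, 2 O.
Implicit hydrogens by atom environment:
  5 × C: 2 H each → 10
  5 × C (aromatic): 1 H each → 5
  3 × C: 1 H each → 3
  2 × C: 3 H each → 6
  1 × C: no H
  1 × C (aromatic): no H
  1 × N (charge +1): 3 H
  1 × O: 1 H
  1 × O: no H
  Total hydrogens = 28.
Net charge +1.
Molecular formula: C17H28NO2+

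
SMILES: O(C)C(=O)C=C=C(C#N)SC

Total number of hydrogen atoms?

Hydrogens are implicit in SMILES; fill each atom to its normal valence:
  4 × C: no H
  2 × C: 3 H each → 6
  2 × O: no H
  1 × C: 1 H
  1 × N: no H
  1 × S: no H
  Total hydrogens = 7.

7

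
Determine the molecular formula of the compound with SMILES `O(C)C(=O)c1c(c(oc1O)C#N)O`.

Heavy atoms from the SMILES: 7 C, 1 N, 5 O.
Implicit hydrogens by atom environment:
  4 × C (aromatic): no H
  2 × C: no H
  2 × O: 1 H each → 2
  2 × O: no H
  1 × C: 3 H
  1 × N: no H
  1 × O (aromatic): no H
  Total hydrogens = 5.
Molecular formula: C7H5NO5

C7H5NO5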